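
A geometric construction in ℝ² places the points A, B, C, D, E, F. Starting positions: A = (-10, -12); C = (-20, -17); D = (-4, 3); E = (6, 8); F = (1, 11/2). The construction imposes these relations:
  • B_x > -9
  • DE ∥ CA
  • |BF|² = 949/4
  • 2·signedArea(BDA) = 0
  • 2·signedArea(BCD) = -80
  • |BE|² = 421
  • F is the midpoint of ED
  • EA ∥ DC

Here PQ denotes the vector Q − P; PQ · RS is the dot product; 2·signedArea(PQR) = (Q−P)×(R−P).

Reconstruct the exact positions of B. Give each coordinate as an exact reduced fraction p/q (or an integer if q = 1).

B = (-8, -7)

1. B_x = -8  [2·signedArea(BDA) = 0 ∩ 2·signedArea(BCD) = -80]
2. B_y = -7  [2·signedArea(BDA) = 0 ∩ 2·signedArea(BCD) = -80]
   → B = (-8, -7)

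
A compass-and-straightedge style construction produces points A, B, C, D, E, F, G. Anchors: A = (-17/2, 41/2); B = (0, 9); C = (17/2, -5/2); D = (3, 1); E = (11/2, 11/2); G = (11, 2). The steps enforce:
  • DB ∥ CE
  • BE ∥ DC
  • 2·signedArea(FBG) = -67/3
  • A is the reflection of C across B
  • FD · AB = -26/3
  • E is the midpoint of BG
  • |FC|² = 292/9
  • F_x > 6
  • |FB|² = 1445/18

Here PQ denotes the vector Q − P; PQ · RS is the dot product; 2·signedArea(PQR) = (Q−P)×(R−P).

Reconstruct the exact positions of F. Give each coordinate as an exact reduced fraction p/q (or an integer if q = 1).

1. F_x = 13/2  [FD · AB = -26/3 ∩ 2·signedArea(FBG) = -67/3]
2. F_y = 17/6  [FD · AB = -26/3 ∩ 2·signedArea(FBG) = -67/3]
   → F = (13/2, 17/6)

F = (13/2, 17/6)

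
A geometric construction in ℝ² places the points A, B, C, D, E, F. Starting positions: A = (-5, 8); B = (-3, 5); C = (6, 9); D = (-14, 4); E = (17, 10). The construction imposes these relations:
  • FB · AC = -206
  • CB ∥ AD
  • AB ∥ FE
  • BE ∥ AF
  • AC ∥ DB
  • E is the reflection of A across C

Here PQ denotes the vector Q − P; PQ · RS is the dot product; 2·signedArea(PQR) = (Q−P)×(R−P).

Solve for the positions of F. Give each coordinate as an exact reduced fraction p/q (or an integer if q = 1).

F = (15, 13)

1. F_x = 15  [AB ∥ FE ∩ BE ∥ AF]
2. F_y = 13  [AB ∥ FE ∩ BE ∥ AF]
   → F = (15, 13)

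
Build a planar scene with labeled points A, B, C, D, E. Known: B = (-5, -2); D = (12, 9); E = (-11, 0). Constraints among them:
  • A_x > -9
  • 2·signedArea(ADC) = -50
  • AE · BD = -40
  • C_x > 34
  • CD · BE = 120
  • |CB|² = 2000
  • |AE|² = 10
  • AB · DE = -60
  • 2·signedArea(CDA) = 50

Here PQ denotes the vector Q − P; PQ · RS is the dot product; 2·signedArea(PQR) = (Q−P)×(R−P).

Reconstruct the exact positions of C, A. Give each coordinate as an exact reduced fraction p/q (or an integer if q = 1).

A = (-8, -1)
C = (35, 18)

1. C_x = 35  [line 6·x + -2·y + -174 = 0 ∩ |CB|² = 2000]
2. C_y = 18  [line 6·x + -2·y + -174 = 0 ∩ |CB|² = 2000]
   → C = (35, 18)
3. A_x = -8  [AB · DE = -60 ∩ 2·signedArea(ADC) = -50]
4. A_y = -1  [AB · DE = -60 ∩ 2·signedArea(ADC) = -50]
   → A = (-8, -1)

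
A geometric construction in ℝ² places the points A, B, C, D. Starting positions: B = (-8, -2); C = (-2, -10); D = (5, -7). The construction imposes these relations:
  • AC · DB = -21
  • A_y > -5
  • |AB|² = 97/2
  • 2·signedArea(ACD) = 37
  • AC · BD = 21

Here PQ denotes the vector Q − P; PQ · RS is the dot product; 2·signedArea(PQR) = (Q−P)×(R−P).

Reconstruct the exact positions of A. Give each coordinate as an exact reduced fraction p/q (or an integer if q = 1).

1. A_x = -3/2  [2·signedArea(ACD) = 37 ∩ AC · BD = 21]
2. A_y = -9/2  [2·signedArea(ACD) = 37 ∩ AC · BD = 21]
   → A = (-3/2, -9/2)

A = (-3/2, -9/2)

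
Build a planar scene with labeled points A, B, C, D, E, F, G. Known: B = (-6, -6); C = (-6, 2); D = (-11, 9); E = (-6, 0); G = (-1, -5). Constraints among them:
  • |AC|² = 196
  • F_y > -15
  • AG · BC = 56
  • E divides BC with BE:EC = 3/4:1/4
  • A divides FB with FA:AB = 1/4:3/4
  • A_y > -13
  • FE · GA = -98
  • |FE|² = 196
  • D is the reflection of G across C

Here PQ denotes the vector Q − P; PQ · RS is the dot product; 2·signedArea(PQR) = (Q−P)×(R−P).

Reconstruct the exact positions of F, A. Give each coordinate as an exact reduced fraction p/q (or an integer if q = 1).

A = (-6, -12)
F = (-6, -14)

1. A_y = -12  [AG · BC = 56]
2. A_x = -6  [|AC|² = 196]
   → A = (-6, -12)
3. F_x = -6  [FE · GA = -98 ∩ A divides FB with FA:AB = 1/4:3/4]
4. F_y = -14  [FE · GA = -98 ∩ A divides FB with FA:AB = 1/4:3/4]
   → F = (-6, -14)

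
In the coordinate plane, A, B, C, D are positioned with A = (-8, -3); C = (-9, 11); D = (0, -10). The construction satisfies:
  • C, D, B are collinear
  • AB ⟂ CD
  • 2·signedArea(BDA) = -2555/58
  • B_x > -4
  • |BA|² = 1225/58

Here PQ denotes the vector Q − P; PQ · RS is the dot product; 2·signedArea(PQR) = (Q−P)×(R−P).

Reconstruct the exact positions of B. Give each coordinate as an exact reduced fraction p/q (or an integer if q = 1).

1. B_x = -219/58  [C, D, B are collinear ∩ AB ⟂ CD]
2. B_y = -69/58  [C, D, B are collinear ∩ AB ⟂ CD]
   → B = (-219/58, -69/58)

B = (-219/58, -69/58)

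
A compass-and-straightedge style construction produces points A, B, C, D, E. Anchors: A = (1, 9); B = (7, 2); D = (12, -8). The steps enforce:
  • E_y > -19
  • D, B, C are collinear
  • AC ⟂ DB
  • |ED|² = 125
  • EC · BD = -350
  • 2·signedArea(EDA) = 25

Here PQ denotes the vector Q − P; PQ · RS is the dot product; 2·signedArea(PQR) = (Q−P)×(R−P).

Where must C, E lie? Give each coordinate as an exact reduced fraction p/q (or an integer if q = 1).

C = (3, 10)
E = (17, -18)

1. C_x = 3  [D, B, C are collinear ∩ AC ⟂ DB]
2. C_y = 10  [D, B, C are collinear ∩ AC ⟂ DB]
   → C = (3, 10)
3. E_x = 17  [2·signedArea(EDA) = 25 ∩ EC · BD = -350]
4. E_y = -18  [2·signedArea(EDA) = 25 ∩ EC · BD = -350]
   → E = (17, -18)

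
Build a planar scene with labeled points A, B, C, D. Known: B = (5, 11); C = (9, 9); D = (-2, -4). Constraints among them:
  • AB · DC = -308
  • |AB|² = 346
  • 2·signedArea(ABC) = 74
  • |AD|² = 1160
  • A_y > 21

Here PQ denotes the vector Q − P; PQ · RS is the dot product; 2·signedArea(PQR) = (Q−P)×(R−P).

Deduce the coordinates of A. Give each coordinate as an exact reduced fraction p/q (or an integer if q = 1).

A = (20, 22)

1. A_x = 20  [2·signedArea(ABC) = 74 ∩ AB · DC = -308]
2. A_y = 22  [2·signedArea(ABC) = 74 ∩ AB · DC = -308]
   → A = (20, 22)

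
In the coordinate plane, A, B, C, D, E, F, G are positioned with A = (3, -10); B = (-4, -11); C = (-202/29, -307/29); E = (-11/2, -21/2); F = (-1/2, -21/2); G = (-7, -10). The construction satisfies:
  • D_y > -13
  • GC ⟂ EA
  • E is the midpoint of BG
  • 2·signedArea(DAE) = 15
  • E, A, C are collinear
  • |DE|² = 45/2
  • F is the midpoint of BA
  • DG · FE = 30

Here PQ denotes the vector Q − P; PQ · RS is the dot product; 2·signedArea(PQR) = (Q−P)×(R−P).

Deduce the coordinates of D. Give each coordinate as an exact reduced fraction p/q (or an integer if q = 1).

D = (-1, -12)

1. D_x = -1  [2·signedArea(DAE) = 15 ∩ DG · FE = 30]
2. D_y = -12  [2·signedArea(DAE) = 15 ∩ DG · FE = 30]
   → D = (-1, -12)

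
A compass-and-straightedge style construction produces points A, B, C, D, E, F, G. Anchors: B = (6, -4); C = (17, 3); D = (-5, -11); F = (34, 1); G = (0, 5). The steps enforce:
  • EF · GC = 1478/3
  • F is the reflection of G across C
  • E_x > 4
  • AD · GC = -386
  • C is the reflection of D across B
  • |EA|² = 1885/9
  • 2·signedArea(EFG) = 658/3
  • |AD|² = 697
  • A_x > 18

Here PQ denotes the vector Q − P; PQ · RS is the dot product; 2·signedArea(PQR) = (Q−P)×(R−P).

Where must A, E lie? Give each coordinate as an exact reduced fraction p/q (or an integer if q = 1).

A = (19, 0)
E = (14/3, -2)

1. A_x = 19  [line -17·x + 2·y + 323 = 0 ∩ |AD|² = 697]
2. A_y = 0  [line -17·x + 2·y + 323 = 0 ∩ |AD|² = 697]
   → A = (19, 0)
3. E_x = 14/3  [2·signedArea(EFG) = 658/3 ∩ EF · GC = 1478/3]
4. E_y = -2  [2·signedArea(EFG) = 658/3 ∩ EF · GC = 1478/3]
   → E = (14/3, -2)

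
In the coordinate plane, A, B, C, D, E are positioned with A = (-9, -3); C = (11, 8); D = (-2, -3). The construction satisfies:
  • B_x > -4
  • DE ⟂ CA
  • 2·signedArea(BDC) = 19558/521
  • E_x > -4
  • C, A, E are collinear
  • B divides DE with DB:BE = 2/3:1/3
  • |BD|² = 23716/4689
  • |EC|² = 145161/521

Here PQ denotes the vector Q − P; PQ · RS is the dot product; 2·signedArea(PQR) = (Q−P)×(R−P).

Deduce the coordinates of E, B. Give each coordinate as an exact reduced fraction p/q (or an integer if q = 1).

B = (-4820/1563, -1609/1563)
E = (-1889/521, -23/521)

1. E_x = -1889/521  [C, A, E are collinear ∩ DE ⟂ CA]
2. E_y = -23/521  [C, A, E are collinear ∩ DE ⟂ CA]
   → E = (-1889/521, -23/521)
3. B_x = -4820/1563  [B divides DE with DB:BE = 2/3:1/3]
4. B_y = -1609/1563  [B divides DE with DB:BE = 2/3:1/3]
   → B = (-4820/1563, -1609/1563)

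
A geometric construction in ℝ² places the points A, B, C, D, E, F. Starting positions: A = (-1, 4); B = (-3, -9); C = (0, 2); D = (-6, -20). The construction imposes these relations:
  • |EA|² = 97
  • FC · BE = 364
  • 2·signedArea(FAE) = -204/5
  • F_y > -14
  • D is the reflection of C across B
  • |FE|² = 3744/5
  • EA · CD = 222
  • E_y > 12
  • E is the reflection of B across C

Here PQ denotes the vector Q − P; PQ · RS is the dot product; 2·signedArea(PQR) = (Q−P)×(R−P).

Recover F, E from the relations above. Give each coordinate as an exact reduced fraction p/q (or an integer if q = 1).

E = (3, 13)
F = (-21/5, -67/5)

1. E_x = 3  [E is the reflection of B across C]
2. E_y = 13  [E is the reflection of B across C]
   → E = (3, 13)
3. F_x = -21/5  [FC · BE = 364 ∩ 2·signedArea(FAE) = -204/5]
4. F_y = -67/5  [FC · BE = 364 ∩ 2·signedArea(FAE) = -204/5]
   → F = (-21/5, -67/5)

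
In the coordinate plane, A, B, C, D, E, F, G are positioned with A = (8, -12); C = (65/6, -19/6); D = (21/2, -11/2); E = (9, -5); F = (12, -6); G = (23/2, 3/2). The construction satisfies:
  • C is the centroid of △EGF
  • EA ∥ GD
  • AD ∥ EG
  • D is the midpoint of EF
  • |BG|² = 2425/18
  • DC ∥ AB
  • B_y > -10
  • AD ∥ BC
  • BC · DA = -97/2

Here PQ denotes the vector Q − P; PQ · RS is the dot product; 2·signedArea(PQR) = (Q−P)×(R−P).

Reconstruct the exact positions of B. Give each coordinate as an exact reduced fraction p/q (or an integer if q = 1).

1. B_x = 25/3  [AD ∥ BC ∩ DC ∥ AB]
2. B_y = -29/3  [AD ∥ BC ∩ DC ∥ AB]
   → B = (25/3, -29/3)

B = (25/3, -29/3)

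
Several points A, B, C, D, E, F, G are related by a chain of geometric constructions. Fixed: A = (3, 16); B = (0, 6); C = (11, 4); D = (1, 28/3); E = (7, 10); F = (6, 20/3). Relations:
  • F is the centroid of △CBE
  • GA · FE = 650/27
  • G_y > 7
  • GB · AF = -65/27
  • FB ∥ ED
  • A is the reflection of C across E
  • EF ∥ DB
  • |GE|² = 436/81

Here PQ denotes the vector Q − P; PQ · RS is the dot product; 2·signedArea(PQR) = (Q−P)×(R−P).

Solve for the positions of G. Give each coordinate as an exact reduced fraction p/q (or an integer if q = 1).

1. G_x = 19/3  [GB · AF = -65/27 ∩ GA · FE = 650/27]
2. G_y = 70/9  [GB · AF = -65/27 ∩ GA · FE = 650/27]
   → G = (19/3, 70/9)

G = (19/3, 70/9)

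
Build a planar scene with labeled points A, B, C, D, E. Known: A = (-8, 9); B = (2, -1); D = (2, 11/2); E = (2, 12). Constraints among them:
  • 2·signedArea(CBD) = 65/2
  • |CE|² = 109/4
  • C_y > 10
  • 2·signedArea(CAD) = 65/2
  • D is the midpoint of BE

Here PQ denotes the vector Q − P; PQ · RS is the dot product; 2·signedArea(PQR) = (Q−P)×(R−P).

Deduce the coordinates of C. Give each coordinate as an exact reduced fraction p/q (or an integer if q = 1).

1. C_x = -3  [2·signedArea(CAD) = 65/2 ∩ 2·signedArea(CBD) = 65/2]
2. C_y = 21/2  [2·signedArea(CAD) = 65/2 ∩ 2·signedArea(CBD) = 65/2]
   → C = (-3, 21/2)

C = (-3, 21/2)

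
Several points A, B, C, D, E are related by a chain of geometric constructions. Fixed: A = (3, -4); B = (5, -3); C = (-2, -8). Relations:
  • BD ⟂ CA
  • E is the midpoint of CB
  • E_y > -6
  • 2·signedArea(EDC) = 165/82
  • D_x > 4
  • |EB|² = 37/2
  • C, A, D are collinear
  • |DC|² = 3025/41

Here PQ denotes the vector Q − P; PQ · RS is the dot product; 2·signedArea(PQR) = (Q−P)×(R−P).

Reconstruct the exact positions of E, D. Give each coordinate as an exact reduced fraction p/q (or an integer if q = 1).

1. E_x = 3/2  [E is the midpoint of CB]
2. E_y = -11/2  [E is the midpoint of CB]
   → E = (3/2, -11/2)
3. D_x = 193/41  [C, A, D are collinear ∩ BD ⟂ CA]
4. D_y = -108/41  [C, A, D are collinear ∩ BD ⟂ CA]
   → D = (193/41, -108/41)

D = (193/41, -108/41)
E = (3/2, -11/2)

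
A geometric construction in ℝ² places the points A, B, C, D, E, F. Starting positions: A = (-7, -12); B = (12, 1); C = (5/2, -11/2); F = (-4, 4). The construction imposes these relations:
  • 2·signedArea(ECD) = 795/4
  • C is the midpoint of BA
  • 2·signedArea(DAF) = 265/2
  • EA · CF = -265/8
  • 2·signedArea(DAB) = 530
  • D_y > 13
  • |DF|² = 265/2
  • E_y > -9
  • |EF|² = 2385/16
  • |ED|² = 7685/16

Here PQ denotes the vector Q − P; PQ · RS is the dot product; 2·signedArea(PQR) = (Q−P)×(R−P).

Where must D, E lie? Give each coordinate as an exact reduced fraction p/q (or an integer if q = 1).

1. D_x = -21/2  [2·signedArea(DAF) = 265/2 ∩ 2·signedArea(DAB) = 530]
2. D_y = 27/2  [2·signedArea(DAF) = 265/2 ∩ 2·signedArea(DAB) = 530]
   → D = (-21/2, 27/2)
3. E_x = -25/4  [2·signedArea(ECD) = 795/4 ∩ EA · CF = -265/8]
4. E_y = -8  [2·signedArea(ECD) = 795/4 ∩ EA · CF = -265/8]
   → E = (-25/4, -8)

D = (-21/2, 27/2)
E = (-25/4, -8)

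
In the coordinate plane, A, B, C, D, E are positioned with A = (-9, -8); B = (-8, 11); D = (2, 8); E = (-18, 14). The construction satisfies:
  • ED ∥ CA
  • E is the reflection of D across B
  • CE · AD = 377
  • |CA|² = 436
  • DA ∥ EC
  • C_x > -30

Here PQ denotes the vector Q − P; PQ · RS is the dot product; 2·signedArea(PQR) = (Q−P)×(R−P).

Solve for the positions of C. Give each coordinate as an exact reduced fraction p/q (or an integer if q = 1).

C = (-29, -2)

1. C_x = -29  [ED ∥ CA ∩ DA ∥ EC]
2. C_y = -2  [ED ∥ CA ∩ DA ∥ EC]
   → C = (-29, -2)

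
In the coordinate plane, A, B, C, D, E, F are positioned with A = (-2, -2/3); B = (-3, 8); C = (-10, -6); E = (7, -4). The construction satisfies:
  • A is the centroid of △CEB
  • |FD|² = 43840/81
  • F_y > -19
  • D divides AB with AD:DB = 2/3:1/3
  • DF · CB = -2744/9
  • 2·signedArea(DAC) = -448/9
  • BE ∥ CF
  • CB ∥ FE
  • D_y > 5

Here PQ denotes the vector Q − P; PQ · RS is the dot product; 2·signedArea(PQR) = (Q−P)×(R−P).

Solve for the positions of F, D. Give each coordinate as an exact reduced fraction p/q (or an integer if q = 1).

1. F_x = 0  [CB ∥ FE ∩ BE ∥ CF]
2. F_y = -18  [CB ∥ FE ∩ BE ∥ CF]
   → F = (0, -18)
3. D_x = -8/3  [D divides AB with AD:DB = 2/3:1/3]
4. D_y = 46/9  [D divides AB with AD:DB = 2/3:1/3]
   → D = (-8/3, 46/9)

D = (-8/3, 46/9)
F = (0, -18)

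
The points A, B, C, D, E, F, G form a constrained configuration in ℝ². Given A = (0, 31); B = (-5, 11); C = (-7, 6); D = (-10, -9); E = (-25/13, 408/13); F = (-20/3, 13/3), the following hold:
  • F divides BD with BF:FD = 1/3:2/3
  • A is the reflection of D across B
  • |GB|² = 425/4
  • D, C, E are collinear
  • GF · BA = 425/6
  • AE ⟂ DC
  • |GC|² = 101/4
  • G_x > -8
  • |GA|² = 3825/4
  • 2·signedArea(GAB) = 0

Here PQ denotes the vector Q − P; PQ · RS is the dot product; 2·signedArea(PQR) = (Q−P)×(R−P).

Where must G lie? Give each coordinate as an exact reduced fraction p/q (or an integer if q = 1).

G = (-15/2, 1)

1. G_x = -15/2  [2·signedArea(GAB) = 0 ∩ GF · BA = 425/6]
2. G_y = 1  [2·signedArea(GAB) = 0 ∩ GF · BA = 425/6]
   → G = (-15/2, 1)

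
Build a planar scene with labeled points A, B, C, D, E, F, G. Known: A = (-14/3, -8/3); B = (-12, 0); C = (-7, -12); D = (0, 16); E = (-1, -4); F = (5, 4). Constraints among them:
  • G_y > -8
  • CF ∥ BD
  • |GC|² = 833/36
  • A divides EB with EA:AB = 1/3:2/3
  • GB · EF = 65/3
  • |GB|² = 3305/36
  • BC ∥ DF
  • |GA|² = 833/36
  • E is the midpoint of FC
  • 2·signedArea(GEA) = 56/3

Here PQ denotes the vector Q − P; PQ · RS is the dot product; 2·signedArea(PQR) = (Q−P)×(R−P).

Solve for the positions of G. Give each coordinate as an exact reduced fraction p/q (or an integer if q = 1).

G = (-35/6, -22/3)

1. G_x = -35/6  [GB · EF = 65/3 ∩ 2·signedArea(GEA) = 56/3]
2. G_y = -22/3  [GB · EF = 65/3 ∩ 2·signedArea(GEA) = 56/3]
   → G = (-35/6, -22/3)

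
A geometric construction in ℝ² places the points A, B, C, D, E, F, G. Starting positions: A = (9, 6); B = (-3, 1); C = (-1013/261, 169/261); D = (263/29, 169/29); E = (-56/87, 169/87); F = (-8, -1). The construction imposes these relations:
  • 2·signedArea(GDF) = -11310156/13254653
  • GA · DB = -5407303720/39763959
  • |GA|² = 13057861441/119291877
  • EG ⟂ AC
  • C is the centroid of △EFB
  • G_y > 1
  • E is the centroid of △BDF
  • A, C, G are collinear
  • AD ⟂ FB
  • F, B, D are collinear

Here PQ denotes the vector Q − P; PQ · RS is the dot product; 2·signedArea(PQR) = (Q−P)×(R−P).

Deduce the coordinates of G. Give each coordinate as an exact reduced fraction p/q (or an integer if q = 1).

G = (-26303471/39763959, 78947167/39763959)

1. G_x = -26303471/39763959  [A, C, G are collinear ∩ EG ⟂ AC]
2. G_y = 78947167/39763959  [A, C, G are collinear ∩ EG ⟂ AC]
   → G = (-26303471/39763959, 78947167/39763959)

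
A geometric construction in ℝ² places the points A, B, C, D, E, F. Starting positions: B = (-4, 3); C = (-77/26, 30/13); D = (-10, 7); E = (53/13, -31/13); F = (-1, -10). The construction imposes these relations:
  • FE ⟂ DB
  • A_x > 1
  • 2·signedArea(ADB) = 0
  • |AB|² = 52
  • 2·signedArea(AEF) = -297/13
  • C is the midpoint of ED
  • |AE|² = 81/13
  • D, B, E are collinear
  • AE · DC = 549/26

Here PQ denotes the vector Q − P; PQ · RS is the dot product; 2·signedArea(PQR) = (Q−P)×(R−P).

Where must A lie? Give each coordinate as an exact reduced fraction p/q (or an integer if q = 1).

1. A_x = 2  [2·signedArea(ADB) = 0 ∩ AE · DC = 549/26]
2. A_y = -1  [2·signedArea(ADB) = 0 ∩ AE · DC = 549/26]
   → A = (2, -1)

A = (2, -1)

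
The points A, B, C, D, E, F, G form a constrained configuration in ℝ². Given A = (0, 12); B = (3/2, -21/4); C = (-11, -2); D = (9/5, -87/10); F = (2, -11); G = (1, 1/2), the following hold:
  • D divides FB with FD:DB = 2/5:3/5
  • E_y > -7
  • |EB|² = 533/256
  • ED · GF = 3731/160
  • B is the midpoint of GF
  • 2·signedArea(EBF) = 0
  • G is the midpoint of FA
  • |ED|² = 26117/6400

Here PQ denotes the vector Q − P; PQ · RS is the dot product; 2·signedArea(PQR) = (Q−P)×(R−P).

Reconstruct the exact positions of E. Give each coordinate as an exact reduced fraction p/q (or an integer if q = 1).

E = (13/8, -107/16)

1. E_x = 13/8  [2·signedArea(EBF) = 0 ∩ ED · GF = 3731/160]
2. E_y = -107/16  [2·signedArea(EBF) = 0 ∩ ED · GF = 3731/160]
   → E = (13/8, -107/16)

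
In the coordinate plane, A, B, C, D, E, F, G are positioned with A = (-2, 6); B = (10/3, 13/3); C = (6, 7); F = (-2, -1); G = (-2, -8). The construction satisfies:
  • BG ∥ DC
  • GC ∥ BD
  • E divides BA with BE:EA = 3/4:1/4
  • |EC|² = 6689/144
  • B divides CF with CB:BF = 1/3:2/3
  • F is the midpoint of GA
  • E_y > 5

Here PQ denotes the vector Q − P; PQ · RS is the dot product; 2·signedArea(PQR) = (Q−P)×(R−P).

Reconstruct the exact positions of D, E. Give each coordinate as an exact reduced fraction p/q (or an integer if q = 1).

1. D_x = 34/3  [BG ∥ DC ∩ GC ∥ BD]
2. D_y = 58/3  [BG ∥ DC ∩ GC ∥ BD]
   → D = (34/3, 58/3)
3. E_x = -2/3  [E divides BA with BE:EA = 3/4:1/4]
4. E_y = 67/12  [E divides BA with BE:EA = 3/4:1/4]
   → E = (-2/3, 67/12)

D = (34/3, 58/3)
E = (-2/3, 67/12)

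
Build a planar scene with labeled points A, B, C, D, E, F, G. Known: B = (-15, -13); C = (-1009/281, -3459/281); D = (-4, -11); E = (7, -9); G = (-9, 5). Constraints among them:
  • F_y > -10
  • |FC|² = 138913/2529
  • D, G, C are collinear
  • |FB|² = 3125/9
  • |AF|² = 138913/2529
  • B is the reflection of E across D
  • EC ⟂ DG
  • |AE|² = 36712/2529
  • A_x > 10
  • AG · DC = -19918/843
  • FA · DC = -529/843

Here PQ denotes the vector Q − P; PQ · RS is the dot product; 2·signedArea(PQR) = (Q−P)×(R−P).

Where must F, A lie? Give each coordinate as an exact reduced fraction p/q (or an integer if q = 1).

A = (8647/843, -5921/843)
F = (10/3, -29/3)

1. A_x = 8647/843  [line -115/281·x + 368/281·y + 11293/843 = 0 ∩ |AE|² = 36712/2529]
2. A_y = -5921/843  [line -115/281·x + 368/281·y + 11293/843 = 0 ∩ |AE|² = 36712/2529]
   → A = (8647/843, -5921/843)
3. F_x = 10/3  [line -115/281·x + 368/281·y + 11822/843 = 0 ∩ |FC|² = 138913/2529]
4. F_y = -29/3  [line -115/281·x + 368/281·y + 11822/843 = 0 ∩ |FC|² = 138913/2529]
   → F = (10/3, -29/3)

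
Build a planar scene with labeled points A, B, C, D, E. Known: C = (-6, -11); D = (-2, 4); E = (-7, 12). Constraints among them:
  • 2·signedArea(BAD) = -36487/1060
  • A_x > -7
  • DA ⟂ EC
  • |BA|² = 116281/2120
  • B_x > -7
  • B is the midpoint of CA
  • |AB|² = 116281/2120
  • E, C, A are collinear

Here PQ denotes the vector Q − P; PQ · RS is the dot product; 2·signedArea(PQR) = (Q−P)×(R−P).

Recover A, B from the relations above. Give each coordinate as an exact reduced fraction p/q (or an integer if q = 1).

A = (-3521/530, 2013/530)
B = (-6701/1060, -3817/1060)

1. A_x = -3521/530  [E, C, A are collinear ∩ DA ⟂ EC]
2. A_y = 2013/530  [E, C, A are collinear ∩ DA ⟂ EC]
   → A = (-3521/530, 2013/530)
3. B_x = -6701/1060  [B is the midpoint of CA]
4. B_y = -3817/1060  [B is the midpoint of CA]
   → B = (-6701/1060, -3817/1060)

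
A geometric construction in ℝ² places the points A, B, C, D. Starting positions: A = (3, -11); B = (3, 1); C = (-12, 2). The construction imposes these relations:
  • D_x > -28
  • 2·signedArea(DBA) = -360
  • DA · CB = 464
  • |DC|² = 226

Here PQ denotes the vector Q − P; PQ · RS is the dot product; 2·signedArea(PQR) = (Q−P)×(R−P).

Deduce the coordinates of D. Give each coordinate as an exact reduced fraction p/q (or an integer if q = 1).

1. D_x = -27  [DA · CB = 464 ∩ 2·signedArea(DBA) = -360]
2. D_y = 3  [DA · CB = 464 ∩ 2·signedArea(DBA) = -360]
   → D = (-27, 3)

D = (-27, 3)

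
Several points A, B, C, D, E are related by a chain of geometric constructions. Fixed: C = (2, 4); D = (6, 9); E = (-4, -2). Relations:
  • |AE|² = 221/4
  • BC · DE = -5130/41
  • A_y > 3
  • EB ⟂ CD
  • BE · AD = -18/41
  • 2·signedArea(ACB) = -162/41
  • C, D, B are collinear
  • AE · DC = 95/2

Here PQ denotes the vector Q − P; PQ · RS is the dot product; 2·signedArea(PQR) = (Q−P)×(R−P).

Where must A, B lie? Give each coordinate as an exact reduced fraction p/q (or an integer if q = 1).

A = (1, 7/2)
B = (-134/41, -106/41)

1. B_x = -134/41  [C, D, B are collinear ∩ EB ⟂ CD]
2. B_y = -106/41  [C, D, B are collinear ∩ EB ⟂ CD]
   → B = (-134/41, -106/41)
3. A_x = 1  [2·signedArea(ACB) = -162/41 ∩ AE · DC = 95/2]
4. A_y = 7/2  [2·signedArea(ACB) = -162/41 ∩ AE · DC = 95/2]
   → A = (1, 7/2)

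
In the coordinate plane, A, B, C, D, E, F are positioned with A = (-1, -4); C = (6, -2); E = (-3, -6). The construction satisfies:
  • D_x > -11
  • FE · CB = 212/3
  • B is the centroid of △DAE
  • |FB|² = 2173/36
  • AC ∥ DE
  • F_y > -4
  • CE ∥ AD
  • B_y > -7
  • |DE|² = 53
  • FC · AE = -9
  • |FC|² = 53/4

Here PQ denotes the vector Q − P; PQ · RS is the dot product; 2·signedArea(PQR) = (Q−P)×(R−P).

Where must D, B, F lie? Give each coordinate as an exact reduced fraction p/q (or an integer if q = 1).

B = (-14/3, -6)
D = (-10, -8)
F = (5/2, -3)

1. D_x = -10  [AC ∥ DE ∩ CE ∥ AD]
2. D_y = -8  [AC ∥ DE ∩ CE ∥ AD]
   → D = (-10, -8)
3. B_x = -14/3  [B is the centroid of △DAE]
4. B_y = -6  [B is the centroid of △DAE]
   → B = (-14/3, -6)
5. F_x = 5/2  [FC · AE = -9 ∩ FE · CB = 212/3]
6. F_y = -3  [FC · AE = -9 ∩ FE · CB = 212/3]
   → F = (5/2, -3)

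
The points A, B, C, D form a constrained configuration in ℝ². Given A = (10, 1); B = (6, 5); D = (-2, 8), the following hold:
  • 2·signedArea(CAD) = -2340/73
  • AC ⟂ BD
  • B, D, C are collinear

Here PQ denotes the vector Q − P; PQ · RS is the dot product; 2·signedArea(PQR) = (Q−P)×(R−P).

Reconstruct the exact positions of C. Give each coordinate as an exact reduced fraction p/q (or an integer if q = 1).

1. C_x = 790/73  [B, D, C are collinear ∩ AC ⟂ BD]
2. C_y = 233/73  [B, D, C are collinear ∩ AC ⟂ BD]
   → C = (790/73, 233/73)

C = (790/73, 233/73)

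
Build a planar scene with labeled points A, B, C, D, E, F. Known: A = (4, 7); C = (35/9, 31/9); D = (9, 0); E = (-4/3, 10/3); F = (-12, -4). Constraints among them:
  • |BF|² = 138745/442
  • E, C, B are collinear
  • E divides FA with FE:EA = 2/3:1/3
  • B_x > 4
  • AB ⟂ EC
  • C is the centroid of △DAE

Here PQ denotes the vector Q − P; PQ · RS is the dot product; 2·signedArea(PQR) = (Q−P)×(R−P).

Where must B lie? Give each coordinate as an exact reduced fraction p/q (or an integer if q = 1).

B = (9007/2210, 7621/2210)

1. B_x = 9007/2210  [E, C, B are collinear ∩ AB ⟂ EC]
2. B_y = 7621/2210  [E, C, B are collinear ∩ AB ⟂ EC]
   → B = (9007/2210, 7621/2210)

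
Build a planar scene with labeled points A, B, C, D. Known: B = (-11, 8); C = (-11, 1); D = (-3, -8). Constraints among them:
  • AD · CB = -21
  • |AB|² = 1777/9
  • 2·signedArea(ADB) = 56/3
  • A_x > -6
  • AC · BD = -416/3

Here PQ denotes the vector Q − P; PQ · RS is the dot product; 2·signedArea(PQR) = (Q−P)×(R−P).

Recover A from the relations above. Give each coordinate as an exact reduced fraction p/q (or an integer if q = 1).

1. A_x = -17/3  [AD · CB = -21 ∩ AC · BD = -416/3]
2. A_y = -5  [AD · CB = -21 ∩ AC · BD = -416/3]
   → A = (-17/3, -5)

A = (-17/3, -5)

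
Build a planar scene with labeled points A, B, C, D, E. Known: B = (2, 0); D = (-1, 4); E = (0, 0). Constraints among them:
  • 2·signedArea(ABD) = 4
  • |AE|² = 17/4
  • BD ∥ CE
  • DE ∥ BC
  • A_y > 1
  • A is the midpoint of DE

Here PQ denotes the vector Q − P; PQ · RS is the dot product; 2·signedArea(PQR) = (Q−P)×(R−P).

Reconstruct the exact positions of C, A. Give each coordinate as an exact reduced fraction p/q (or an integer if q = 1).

A = (-1/2, 2)
C = (3, -4)

1. C_x = 3  [BD ∥ CE ∩ DE ∥ BC]
2. C_y = -4  [BD ∥ CE ∩ DE ∥ BC]
   → C = (3, -4)
3. A_x = -1/2  [A is the midpoint of DE]
4. A_y = 2  [A is the midpoint of DE]
   → A = (-1/2, 2)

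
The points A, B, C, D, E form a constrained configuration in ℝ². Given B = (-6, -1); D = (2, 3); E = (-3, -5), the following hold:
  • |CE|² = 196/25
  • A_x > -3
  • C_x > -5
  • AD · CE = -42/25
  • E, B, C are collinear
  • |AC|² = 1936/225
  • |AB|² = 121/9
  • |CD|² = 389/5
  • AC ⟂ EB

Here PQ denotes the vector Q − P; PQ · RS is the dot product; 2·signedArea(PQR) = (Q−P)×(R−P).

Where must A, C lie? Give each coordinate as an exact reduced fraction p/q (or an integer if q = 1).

A = (-7/3, -1)
C = (-117/25, -69/25)

1. C_x = -117/25  [line -4·x + -3·y + -27 = 0 ∩ |CD|² = 389/5]
2. C_y = -69/25  [line -4·x + -3·y + -27 = 0 ∩ |CD|² = 389/5]
   → C = (-117/25, -69/25)
3. A_x = -7/3  [line -42/25·x + 56/25·y + -42/25 = 0 ∩ |AC|² = 1936/225]
4. A_y = -1  [line -42/25·x + 56/25·y + -42/25 = 0 ∩ |AC|² = 1936/225]
   → A = (-7/3, -1)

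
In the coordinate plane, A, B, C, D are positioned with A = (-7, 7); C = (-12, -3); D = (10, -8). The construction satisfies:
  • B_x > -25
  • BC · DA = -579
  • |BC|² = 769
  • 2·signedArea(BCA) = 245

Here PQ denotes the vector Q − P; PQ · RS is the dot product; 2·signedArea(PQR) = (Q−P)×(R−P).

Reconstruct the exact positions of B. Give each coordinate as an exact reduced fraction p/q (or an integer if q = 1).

1. B_x = -24  [2·signedArea(BCA) = 245 ∩ BC · DA = -579]
2. B_y = 22  [2·signedArea(BCA) = 245 ∩ BC · DA = -579]
   → B = (-24, 22)

B = (-24, 22)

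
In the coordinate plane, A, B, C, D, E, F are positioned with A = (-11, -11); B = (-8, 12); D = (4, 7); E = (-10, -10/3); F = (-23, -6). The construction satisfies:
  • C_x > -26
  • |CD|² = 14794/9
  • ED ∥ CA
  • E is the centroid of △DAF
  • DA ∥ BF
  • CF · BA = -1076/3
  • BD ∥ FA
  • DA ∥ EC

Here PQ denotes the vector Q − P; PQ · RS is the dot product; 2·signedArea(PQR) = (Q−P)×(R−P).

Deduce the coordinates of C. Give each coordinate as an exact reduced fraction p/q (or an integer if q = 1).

1. C_x = -25  [ED ∥ CA ∩ DA ∥ EC]
2. C_y = -64/3  [ED ∥ CA ∩ DA ∥ EC]
   → C = (-25, -64/3)

C = (-25, -64/3)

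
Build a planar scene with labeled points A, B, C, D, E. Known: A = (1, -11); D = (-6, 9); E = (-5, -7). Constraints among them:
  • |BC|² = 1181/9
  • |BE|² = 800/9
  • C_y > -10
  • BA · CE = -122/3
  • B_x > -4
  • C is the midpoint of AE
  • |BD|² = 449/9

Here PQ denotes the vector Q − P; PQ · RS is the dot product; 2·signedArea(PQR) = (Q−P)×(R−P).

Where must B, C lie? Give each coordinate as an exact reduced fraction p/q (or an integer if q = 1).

1. C_x = -2  [C is the midpoint of AE]
2. C_y = -9  [C is the midpoint of AE]
   → C = (-2, -9)
3. B_x = -11/3  [line 3·x + -2·y + 47/3 = 0 ∩ |BC|² = 1181/9]
4. B_y = 7/3  [line 3·x + -2·y + 47/3 = 0 ∩ |BC|² = 1181/9]
   → B = (-11/3, 7/3)

B = (-11/3, 7/3)
C = (-2, -9)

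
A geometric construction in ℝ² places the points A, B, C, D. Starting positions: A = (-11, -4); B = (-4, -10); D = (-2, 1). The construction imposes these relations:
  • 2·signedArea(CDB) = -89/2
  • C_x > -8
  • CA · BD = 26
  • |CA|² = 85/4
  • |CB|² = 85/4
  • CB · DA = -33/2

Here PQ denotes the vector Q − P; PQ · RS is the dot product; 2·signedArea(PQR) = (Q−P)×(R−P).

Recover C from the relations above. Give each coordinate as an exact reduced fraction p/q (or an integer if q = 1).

1. C_x = -15/2  [2·signedArea(CDB) = -89/2 ∩ CA · BD = 26]
2. C_y = -7  [2·signedArea(CDB) = -89/2 ∩ CA · BD = 26]
   → C = (-15/2, -7)

C = (-15/2, -7)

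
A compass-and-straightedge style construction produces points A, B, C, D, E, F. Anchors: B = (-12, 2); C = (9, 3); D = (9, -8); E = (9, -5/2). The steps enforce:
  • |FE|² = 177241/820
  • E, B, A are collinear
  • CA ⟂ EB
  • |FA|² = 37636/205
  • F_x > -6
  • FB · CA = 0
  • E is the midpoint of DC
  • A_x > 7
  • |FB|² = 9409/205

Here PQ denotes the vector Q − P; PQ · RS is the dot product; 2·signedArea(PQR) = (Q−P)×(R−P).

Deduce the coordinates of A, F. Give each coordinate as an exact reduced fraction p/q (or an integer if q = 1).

1. A_x = 1614/205  [E, B, A are collinear ∩ CA ⟂ EB]
2. A_y = -463/205  [E, B, A are collinear ∩ CA ⟂ EB]
   → A = (1614/205, -463/205)
3. F_x = -1102/205  [line 231/205·x + 1078/205·y + 616/205 = 0 ∩ |FB|² = 9409/205]
4. F_y = 119/205  [line 231/205·x + 1078/205·y + 616/205 = 0 ∩ |FB|² = 9409/205]
   → F = (-1102/205, 119/205)

A = (1614/205, -463/205)
F = (-1102/205, 119/205)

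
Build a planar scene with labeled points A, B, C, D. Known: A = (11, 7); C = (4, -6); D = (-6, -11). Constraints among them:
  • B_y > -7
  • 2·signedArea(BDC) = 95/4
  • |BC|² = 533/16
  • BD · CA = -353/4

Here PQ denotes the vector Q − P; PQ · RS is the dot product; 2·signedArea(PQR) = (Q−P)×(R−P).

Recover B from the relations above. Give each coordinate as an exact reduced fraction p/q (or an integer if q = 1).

B = (-7/4, -13/2)

1. B_x = -7/4  [2·signedArea(BDC) = 95/4 ∩ BD · CA = -353/4]
2. B_y = -13/2  [2·signedArea(BDC) = 95/4 ∩ BD · CA = -353/4]
   → B = (-7/4, -13/2)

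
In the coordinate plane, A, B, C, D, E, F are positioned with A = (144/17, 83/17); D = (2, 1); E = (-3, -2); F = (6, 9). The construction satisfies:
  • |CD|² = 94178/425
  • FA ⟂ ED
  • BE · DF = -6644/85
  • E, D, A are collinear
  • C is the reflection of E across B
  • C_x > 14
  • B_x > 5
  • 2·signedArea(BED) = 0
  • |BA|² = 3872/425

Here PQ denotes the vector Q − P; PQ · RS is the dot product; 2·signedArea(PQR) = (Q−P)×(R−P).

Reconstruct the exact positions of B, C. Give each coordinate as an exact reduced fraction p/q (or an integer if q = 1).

B = (100/17, 283/85)
C = (251/17, 736/85)

1. B_x = 100/17  [2·signedArea(BED) = 0 ∩ BE · DF = -6644/85]
2. B_y = 283/85  [2·signedArea(BED) = 0 ∩ BE · DF = -6644/85]
   → B = (100/17, 283/85)
3. C_x = 251/17  [C is the reflection of E across B]
4. C_y = 736/85  [C is the reflection of E across B]
   → C = (251/17, 736/85)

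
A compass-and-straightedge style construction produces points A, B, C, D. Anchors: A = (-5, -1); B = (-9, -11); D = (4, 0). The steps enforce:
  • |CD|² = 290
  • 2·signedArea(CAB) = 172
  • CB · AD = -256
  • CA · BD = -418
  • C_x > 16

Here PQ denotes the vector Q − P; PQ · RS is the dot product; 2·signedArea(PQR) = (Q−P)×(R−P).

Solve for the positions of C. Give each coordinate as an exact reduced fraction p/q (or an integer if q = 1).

C = (17, 11)

1. C_x = 17  [CB · AD = -256 ∩ CA · BD = -418]
2. C_y = 11  [CB · AD = -256 ∩ CA · BD = -418]
   → C = (17, 11)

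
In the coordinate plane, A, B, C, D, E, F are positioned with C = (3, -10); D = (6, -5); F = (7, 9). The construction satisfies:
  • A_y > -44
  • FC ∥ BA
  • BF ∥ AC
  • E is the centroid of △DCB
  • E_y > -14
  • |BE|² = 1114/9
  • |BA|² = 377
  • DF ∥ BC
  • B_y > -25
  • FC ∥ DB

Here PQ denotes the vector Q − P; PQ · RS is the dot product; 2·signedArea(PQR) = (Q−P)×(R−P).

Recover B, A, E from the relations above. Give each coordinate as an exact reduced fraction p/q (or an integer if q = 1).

A = (-2, -43)
B = (2, -24)
E = (11/3, -13)

1. B_x = 2  [DF ∥ BC ∩ FC ∥ DB]
2. B_y = -24  [DF ∥ BC ∩ FC ∥ DB]
   → B = (2, -24)
3. A_x = -2  [BF ∥ AC ∩ FC ∥ BA]
4. A_y = -43  [BF ∥ AC ∩ FC ∥ BA]
   → A = (-2, -43)
5. E_x = 11/3  [E is the centroid of △DCB]
6. E_y = -13  [E is the centroid of △DCB]
   → E = (11/3, -13)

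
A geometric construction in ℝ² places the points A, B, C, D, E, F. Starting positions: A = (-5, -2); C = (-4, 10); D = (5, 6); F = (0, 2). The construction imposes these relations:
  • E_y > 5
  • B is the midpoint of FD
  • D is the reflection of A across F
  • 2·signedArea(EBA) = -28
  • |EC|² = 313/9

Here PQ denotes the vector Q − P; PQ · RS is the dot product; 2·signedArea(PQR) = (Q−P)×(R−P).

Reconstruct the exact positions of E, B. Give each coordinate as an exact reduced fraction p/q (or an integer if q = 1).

B = (5/2, 4)
E = (1/3, 6)

1. B_x = 5/2  [B is the midpoint of FD]
2. B_y = 4  [B is the midpoint of FD]
   → B = (5/2, 4)
3. E_x = 1/3  [line 6·x + -15/2·y + 43 = 0 ∩ |EC|² = 313/9]
4. E_y = 6  [line 6·x + -15/2·y + 43 = 0 ∩ |EC|² = 313/9]
   → E = (1/3, 6)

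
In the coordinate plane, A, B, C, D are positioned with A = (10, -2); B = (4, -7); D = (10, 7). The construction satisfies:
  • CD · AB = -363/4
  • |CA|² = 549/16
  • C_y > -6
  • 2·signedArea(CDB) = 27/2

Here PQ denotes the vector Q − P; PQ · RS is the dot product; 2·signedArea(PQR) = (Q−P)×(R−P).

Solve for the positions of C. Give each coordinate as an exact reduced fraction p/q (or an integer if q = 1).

C = (11/2, -23/4)

1. C_x = 11/2  [CD · AB = -363/4 ∩ 2·signedArea(CDB) = 27/2]
2. C_y = -23/4  [CD · AB = -363/4 ∩ 2·signedArea(CDB) = 27/2]
   → C = (11/2, -23/4)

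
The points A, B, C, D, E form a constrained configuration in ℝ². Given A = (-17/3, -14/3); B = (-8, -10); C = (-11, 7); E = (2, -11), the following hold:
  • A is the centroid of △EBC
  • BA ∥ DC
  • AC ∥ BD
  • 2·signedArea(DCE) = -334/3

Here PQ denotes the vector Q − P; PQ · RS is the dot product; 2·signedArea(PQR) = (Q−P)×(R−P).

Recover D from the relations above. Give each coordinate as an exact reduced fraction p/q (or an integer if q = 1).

D = (-40/3, 5/3)

1. D_x = -40/3  [BA ∥ DC ∩ AC ∥ BD]
2. D_y = 5/3  [BA ∥ DC ∩ AC ∥ BD]
   → D = (-40/3, 5/3)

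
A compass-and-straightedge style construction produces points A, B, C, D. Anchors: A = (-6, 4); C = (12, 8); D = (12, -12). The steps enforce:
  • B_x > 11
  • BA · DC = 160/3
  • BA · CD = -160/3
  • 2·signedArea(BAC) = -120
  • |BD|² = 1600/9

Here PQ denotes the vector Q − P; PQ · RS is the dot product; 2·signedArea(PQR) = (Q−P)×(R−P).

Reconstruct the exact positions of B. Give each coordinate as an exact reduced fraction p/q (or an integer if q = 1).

B = (12, 4/3)

1. B_x = 12  [2·signedArea(BAC) = -120 ∩ BA · DC = 160/3]
2. B_y = 4/3  [2·signedArea(BAC) = -120 ∩ BA · DC = 160/3]
   → B = (12, 4/3)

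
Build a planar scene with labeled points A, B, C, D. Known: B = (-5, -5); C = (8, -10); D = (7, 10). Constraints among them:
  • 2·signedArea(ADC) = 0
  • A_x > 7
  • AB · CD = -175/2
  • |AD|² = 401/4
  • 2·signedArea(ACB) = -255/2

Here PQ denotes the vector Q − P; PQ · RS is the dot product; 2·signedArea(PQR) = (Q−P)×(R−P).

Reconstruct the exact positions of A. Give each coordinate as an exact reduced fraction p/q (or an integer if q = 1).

1. A_x = 15/2  [2·signedArea(ADC) = 0 ∩ AB · CD = -175/2]
2. A_y = 0  [2·signedArea(ADC) = 0 ∩ AB · CD = -175/2]
   → A = (15/2, 0)

A = (15/2, 0)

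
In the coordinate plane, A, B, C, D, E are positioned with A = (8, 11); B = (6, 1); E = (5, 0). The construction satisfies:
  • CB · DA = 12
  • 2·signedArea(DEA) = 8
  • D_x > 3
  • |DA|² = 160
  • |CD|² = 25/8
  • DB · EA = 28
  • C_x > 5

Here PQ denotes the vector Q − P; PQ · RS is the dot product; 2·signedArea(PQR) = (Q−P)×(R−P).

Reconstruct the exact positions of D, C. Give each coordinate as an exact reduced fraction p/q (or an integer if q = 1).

C = (21/4, 1/4)
D = (4, -1)

1. D_x = 4  [2·signedArea(DEA) = 8 ∩ DB · EA = 28]
2. D_y = -1  [2·signedArea(DEA) = 8 ∩ DB · EA = 28]
   → D = (4, -1)
3. C_x = 21/4  [line -4·x + -12·y + 24 = 0 ∩ |CD|² = 25/8]
4. C_y = 1/4  [line -4·x + -12·y + 24 = 0 ∩ |CD|² = 25/8]
   → C = (21/4, 1/4)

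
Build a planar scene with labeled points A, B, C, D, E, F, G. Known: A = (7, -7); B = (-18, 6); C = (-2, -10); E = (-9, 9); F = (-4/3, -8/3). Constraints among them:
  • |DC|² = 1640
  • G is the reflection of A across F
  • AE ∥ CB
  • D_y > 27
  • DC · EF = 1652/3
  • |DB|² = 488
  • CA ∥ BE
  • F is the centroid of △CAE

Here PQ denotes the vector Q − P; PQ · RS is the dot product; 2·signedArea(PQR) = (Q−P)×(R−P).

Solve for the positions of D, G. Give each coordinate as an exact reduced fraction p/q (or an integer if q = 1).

1. D_x = -16  [line -23/3·x + 35/3·y + -1348/3 = 0 ∩ |DB|² = 488]
2. D_y = 28  [line -23/3·x + 35/3·y + -1348/3 = 0 ∩ |DB|² = 488]
   → D = (-16, 28)
3. G_x = -29/3  [G is the reflection of A across F]
4. G_y = 5/3  [G is the reflection of A across F]
   → G = (-29/3, 5/3)

D = (-16, 28)
G = (-29/3, 5/3)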